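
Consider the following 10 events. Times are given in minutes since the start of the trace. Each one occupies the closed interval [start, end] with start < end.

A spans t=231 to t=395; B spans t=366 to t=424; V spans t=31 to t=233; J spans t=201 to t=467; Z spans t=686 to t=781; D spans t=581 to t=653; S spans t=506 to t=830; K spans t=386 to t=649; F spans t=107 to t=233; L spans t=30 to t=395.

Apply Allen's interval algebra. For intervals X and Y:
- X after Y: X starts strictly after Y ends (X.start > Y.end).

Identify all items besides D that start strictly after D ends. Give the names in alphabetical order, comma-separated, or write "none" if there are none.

Z

Target D = [t=581, t=653].
A [t=231, t=395] → before → no.
B [t=366, t=424] → before → no.
F [t=107, t=233] → before → no.
J [t=201, t=467] → before → no.
K [t=386, t=649] → overlaps → no.
L [t=30, t=395] → before → no.
S [t=506, t=830] → contains → no.
V [t=31, t=233] → before → no.
Z [t=686, t=781] → after → yes.
Result: Z.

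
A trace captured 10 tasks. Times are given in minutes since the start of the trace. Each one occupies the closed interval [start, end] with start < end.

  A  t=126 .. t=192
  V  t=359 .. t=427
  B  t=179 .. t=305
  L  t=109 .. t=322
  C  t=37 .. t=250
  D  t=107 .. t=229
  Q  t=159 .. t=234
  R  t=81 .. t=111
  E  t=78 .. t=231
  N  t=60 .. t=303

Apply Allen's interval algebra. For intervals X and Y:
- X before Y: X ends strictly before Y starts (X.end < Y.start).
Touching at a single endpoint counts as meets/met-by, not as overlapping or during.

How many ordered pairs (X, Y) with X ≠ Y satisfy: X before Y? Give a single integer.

12

Checking all 90 ordered pairs for relation 'before'; matching pairs in alphabetical order:
(A, V): A before V ✓
(B, V): B before V ✓
(C, V): C before V ✓
(D, V): D before V ✓
(E, V): E before V ✓
(L, V): L before V ✓
(N, V): N before V ✓
(Q, V): Q before V ✓
(R, A): R before A ✓
(R, B): R before B ✓
(R, Q): R before Q ✓
(R, V): R before V ✓
Count: 12.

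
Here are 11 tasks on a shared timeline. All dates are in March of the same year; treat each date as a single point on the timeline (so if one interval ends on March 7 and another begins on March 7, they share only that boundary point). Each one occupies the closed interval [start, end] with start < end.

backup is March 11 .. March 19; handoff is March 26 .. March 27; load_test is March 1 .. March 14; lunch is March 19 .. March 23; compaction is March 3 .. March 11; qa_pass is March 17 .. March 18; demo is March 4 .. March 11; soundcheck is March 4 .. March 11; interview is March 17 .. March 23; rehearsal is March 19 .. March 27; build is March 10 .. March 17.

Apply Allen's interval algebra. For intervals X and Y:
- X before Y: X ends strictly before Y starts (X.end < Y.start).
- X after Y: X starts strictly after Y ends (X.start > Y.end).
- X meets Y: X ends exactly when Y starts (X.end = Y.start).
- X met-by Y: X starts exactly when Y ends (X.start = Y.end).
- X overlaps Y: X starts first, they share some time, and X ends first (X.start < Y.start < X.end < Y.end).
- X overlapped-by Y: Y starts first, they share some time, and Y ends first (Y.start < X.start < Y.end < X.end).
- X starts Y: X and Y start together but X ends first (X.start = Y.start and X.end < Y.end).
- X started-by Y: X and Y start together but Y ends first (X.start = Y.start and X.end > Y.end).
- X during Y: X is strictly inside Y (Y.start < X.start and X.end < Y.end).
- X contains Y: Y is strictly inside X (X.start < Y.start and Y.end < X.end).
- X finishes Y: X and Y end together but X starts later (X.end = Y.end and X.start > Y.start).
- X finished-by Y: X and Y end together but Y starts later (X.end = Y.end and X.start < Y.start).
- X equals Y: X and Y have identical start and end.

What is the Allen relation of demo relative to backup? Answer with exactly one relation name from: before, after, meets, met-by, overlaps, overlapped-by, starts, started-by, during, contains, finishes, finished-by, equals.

meets

demo = [March 4, March 11]; backup = [March 11, March 19].
Compare endpoints: demo.start < backup.start, demo.start < backup.end, demo.end = backup.start, demo.end < backup.end.
That pattern is 'meets'.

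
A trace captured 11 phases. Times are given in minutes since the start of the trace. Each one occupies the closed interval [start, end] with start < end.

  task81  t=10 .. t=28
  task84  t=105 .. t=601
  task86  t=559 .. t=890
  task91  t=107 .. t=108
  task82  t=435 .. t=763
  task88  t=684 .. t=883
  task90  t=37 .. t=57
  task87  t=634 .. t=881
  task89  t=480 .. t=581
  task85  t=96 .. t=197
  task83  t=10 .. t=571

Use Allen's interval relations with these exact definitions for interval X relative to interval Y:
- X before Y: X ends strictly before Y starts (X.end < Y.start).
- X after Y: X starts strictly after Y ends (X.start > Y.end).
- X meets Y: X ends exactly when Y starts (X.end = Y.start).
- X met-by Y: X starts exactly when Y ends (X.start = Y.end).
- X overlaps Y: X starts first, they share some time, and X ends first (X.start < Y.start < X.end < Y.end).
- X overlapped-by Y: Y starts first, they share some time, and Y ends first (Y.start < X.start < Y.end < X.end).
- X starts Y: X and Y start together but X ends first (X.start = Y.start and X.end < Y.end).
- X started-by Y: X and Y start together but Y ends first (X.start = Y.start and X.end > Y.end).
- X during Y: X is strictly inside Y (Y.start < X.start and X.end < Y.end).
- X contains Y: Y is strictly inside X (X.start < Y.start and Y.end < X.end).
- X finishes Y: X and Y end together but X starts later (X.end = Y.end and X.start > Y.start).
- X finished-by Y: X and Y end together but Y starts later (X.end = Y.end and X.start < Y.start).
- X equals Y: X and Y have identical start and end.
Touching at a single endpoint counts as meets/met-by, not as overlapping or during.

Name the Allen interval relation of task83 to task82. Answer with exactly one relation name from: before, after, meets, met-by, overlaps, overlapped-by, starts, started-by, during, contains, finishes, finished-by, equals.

overlaps

task83 = [t=10, t=571]; task82 = [t=435, t=763].
Compare endpoints: task83.start < task82.start, task83.start < task82.end, task83.end > task82.start, task83.end < task82.end.
That pattern is 'overlaps'.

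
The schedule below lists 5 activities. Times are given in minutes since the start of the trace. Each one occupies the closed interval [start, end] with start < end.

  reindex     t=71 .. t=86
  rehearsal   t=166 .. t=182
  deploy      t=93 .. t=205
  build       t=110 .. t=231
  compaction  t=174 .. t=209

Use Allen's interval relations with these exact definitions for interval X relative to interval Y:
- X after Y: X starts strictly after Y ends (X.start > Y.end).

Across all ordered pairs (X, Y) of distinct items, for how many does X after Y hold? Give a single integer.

4

Checking all 20 ordered pairs for relation 'after'; matching pairs in alphabetical order:
(build, reindex): build after reindex ✓
(compaction, reindex): compaction after reindex ✓
(deploy, reindex): deploy after reindex ✓
(rehearsal, reindex): rehearsal after reindex ✓
Count: 4.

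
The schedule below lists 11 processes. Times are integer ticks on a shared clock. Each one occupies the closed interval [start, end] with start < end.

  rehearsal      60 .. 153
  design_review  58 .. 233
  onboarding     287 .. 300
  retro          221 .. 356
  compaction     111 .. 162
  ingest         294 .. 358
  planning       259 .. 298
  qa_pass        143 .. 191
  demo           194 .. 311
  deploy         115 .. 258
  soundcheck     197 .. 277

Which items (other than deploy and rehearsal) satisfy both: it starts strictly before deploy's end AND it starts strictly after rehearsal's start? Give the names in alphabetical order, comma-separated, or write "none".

Conditions: its start is strictly before deploy's end (X.start < 258) AND its start is strictly after rehearsal's start (X.start > 60).
compaction: start 111 < 258? ✓; start 111 > 60? ✓ → yes.
demo: start 194 < 258? ✓; start 194 > 60? ✓ → yes.
design_review: start 58 < 258? ✓; start 58 > 60? ✗ → no.
ingest: start 294 < 258? ✗; start 294 > 60? ✓ → no.
onboarding: start 287 < 258? ✗; start 287 > 60? ✓ → no.
planning: start 259 < 258? ✗; start 259 > 60? ✓ → no.
qa_pass: start 143 < 258? ✓; start 143 > 60? ✓ → yes.
retro: start 221 < 258? ✓; start 221 > 60? ✓ → yes.
soundcheck: start 197 < 258? ✓; start 197 > 60? ✓ → yes.
Result: compaction, demo, qa_pass, retro, soundcheck.

compaction, demo, qa_pass, retro, soundcheck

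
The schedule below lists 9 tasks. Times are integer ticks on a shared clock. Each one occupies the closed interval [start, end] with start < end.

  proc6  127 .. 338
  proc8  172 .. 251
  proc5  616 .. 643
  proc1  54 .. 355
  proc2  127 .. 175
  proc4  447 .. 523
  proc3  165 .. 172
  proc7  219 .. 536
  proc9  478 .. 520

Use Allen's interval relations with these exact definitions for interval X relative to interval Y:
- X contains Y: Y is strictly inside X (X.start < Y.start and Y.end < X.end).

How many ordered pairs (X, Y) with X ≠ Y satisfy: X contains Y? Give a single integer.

Checking all 72 ordered pairs for relation 'contains'; matching pairs in alphabetical order:
(proc1, proc2): proc1 contains proc2 ✓
(proc1, proc3): proc1 contains proc3 ✓
(proc1, proc6): proc1 contains proc6 ✓
(proc1, proc8): proc1 contains proc8 ✓
(proc2, proc3): proc2 contains proc3 ✓
(proc4, proc9): proc4 contains proc9 ✓
(proc6, proc3): proc6 contains proc3 ✓
(proc6, proc8): proc6 contains proc8 ✓
(proc7, proc4): proc7 contains proc4 ✓
(proc7, proc9): proc7 contains proc9 ✓
Count: 10.

10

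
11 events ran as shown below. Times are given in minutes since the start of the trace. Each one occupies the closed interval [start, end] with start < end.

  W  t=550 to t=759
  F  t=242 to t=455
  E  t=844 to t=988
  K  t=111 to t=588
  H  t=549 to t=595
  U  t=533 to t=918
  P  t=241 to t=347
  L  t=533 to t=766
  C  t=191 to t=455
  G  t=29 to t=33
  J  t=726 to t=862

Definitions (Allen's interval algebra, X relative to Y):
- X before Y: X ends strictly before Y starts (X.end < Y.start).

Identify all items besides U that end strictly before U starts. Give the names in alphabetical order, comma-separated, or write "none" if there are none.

C, F, G, P

Target U = [t=533, t=918].
C [t=191, t=455] → before → yes.
E [t=844, t=988] → overlapped-by → no.
F [t=242, t=455] → before → yes.
G [t=29, t=33] → before → yes.
H [t=549, t=595] → during → no.
J [t=726, t=862] → during → no.
K [t=111, t=588] → overlaps → no.
L [t=533, t=766] → starts → no.
P [t=241, t=347] → before → yes.
W [t=550, t=759] → during → no.
Result: C, F, G, P.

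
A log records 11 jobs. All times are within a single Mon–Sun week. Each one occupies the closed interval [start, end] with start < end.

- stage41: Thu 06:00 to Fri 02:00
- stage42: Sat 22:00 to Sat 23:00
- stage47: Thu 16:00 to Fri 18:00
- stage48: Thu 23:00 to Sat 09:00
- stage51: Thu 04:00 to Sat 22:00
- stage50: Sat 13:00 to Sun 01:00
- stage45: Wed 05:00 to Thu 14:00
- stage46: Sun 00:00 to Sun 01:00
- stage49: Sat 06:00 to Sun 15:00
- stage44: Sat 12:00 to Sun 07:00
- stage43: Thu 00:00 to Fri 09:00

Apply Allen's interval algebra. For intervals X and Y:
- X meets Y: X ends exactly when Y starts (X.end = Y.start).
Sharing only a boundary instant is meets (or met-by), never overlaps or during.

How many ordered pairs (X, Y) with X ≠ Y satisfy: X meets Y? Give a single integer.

1

Checking all 110 ordered pairs for relation 'meets'; matching pairs in alphabetical order:
(stage51, stage42): stage51 meets stage42 ✓
Count: 1.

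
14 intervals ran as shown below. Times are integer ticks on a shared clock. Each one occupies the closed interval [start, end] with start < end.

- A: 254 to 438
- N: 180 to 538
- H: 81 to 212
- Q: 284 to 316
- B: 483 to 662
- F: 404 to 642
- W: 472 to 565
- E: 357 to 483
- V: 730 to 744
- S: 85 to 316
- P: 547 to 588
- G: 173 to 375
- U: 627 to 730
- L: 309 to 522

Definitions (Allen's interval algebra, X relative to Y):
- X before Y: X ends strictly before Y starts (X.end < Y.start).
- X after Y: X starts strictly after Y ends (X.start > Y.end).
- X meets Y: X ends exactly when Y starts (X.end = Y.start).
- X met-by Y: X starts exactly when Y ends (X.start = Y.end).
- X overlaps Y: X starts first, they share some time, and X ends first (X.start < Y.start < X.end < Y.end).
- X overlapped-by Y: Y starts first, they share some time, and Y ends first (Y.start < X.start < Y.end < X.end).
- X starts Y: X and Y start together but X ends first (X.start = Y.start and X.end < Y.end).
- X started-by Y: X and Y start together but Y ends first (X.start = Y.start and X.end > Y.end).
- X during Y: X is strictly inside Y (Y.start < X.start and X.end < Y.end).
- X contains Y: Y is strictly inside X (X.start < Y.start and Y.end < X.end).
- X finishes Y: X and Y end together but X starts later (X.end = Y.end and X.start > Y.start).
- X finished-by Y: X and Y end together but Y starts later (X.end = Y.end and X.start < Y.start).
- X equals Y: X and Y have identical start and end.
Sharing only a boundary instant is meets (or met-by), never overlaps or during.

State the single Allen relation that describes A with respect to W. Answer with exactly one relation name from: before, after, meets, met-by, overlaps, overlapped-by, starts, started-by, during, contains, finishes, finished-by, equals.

before

A = [254, 438]; W = [472, 565].
Compare endpoints: A.start < W.start, A.start < W.end, A.end < W.start, A.end < W.end.
That pattern is 'before'.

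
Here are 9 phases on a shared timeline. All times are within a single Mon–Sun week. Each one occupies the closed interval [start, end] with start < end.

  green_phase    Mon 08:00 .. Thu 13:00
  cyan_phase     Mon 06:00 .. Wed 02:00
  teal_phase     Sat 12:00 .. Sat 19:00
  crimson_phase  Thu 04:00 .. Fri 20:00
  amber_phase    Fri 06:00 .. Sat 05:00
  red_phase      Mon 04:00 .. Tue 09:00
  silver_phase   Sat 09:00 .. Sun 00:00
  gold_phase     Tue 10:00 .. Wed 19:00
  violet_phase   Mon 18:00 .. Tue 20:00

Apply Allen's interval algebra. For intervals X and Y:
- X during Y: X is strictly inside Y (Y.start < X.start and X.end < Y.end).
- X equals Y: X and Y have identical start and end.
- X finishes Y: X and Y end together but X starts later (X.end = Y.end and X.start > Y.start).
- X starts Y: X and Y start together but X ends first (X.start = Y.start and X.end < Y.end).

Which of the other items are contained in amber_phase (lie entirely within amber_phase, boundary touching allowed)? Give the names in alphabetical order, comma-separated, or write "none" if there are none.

none

Target amber_phase = [Fri 06:00, Sat 05:00].
crimson_phase [Thu 04:00, Fri 20:00] → overlaps → no.
cyan_phase [Mon 06:00, Wed 02:00] → before → no.
gold_phase [Tue 10:00, Wed 19:00] → before → no.
green_phase [Mon 08:00, Thu 13:00] → before → no.
red_phase [Mon 04:00, Tue 09:00] → before → no.
silver_phase [Sat 09:00, Sun 00:00] → after → no.
teal_phase [Sat 12:00, Sat 19:00] → after → no.
violet_phase [Mon 18:00, Tue 20:00] → before → no.
Result: none.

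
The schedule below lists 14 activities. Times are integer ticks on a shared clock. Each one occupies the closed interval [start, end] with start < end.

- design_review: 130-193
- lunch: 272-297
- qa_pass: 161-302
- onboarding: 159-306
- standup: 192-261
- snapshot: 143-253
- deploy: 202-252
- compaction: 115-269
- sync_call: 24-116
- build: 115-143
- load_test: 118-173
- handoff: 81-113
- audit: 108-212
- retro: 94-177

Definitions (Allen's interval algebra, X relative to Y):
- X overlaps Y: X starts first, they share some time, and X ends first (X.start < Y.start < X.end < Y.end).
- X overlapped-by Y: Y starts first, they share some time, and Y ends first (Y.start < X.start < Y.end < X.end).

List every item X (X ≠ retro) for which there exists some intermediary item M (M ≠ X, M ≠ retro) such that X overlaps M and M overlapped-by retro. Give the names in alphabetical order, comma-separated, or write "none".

audit, build, compaction, design_review, handoff, load_test, snapshot, sync_call

Target retro = [94, 177].
Intermediaries M with M overlapped-by retro: audit, compaction, design_review, onboarding, qa_pass, snapshot.
Via audit — items with X overlaps audit: handoff, sync_call.
Via compaction — items with X overlaps compaction: audit, sync_call.
Via design_review — items with X overlaps design_review: build, load_test.
Via onboarding — items with X overlaps onboarding: audit, compaction, design_review, load_test, snapshot.
Via qa_pass — items with X overlaps qa_pass: audit, compaction, design_review, load_test, snapshot.
Via snapshot — items with X overlaps snapshot: audit, design_review, load_test.
Union: audit, build, compaction, design_review, handoff, load_test, snapshot, sync_call.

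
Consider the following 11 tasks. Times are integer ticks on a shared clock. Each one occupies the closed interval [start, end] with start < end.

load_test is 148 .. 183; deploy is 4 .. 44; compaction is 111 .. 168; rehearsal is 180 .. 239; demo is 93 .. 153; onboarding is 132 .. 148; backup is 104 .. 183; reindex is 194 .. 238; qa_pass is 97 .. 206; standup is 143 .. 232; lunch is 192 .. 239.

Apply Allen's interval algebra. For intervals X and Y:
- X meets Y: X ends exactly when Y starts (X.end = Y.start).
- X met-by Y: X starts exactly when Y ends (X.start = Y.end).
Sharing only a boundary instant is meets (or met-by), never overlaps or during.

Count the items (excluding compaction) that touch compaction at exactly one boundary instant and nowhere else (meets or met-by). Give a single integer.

Target compaction = [111, 168].
backup [104, 183] → contains → no.
demo [93, 153] → overlaps → no.
deploy [4, 44] → before → no.
load_test [148, 183] → overlapped-by → no.
lunch [192, 239] → after → no.
onboarding [132, 148] → during → no.
qa_pass [97, 206] → contains → no.
rehearsal [180, 239] → after → no.
reindex [194, 238] → after → no.
standup [143, 232] → overlapped-by → no.
Total: 0.

0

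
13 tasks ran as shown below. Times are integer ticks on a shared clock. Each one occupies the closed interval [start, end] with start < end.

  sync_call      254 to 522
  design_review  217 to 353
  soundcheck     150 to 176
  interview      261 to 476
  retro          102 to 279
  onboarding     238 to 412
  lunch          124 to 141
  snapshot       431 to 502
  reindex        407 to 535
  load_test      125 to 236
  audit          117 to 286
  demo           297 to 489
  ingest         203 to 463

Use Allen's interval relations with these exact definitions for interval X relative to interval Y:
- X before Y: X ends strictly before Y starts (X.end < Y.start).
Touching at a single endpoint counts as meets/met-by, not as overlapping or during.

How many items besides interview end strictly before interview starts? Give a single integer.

Target interview = [261, 476].
audit [117, 286] → overlaps → no.
demo [297, 489] → overlapped-by → no.
design_review [217, 353] → overlaps → no.
ingest [203, 463] → overlaps → no.
load_test [125, 236] → before → counts.
lunch [124, 141] → before → counts.
onboarding [238, 412] → overlaps → no.
reindex [407, 535] → overlapped-by → no.
retro [102, 279] → overlaps → no.
snapshot [431, 502] → overlapped-by → no.
soundcheck [150, 176] → before → counts.
sync_call [254, 522] → contains → no.
Total: 3.

3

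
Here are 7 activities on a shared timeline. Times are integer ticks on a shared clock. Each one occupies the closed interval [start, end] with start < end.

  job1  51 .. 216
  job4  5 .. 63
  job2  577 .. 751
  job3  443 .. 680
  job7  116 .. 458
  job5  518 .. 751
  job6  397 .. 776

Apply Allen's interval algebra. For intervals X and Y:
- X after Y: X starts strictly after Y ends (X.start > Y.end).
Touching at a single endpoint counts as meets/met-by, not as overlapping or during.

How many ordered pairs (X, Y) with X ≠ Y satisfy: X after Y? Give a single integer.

Checking all 42 ordered pairs for relation 'after'; matching pairs in alphabetical order:
(job2, job1): job2 after job1 ✓
(job2, job4): job2 after job4 ✓
(job2, job7): job2 after job7 ✓
(job3, job1): job3 after job1 ✓
(job3, job4): job3 after job4 ✓
(job5, job1): job5 after job1 ✓
(job5, job4): job5 after job4 ✓
(job5, job7): job5 after job7 ✓
(job6, job1): job6 after job1 ✓
(job6, job4): job6 after job4 ✓
(job7, job4): job7 after job4 ✓
Count: 11.

11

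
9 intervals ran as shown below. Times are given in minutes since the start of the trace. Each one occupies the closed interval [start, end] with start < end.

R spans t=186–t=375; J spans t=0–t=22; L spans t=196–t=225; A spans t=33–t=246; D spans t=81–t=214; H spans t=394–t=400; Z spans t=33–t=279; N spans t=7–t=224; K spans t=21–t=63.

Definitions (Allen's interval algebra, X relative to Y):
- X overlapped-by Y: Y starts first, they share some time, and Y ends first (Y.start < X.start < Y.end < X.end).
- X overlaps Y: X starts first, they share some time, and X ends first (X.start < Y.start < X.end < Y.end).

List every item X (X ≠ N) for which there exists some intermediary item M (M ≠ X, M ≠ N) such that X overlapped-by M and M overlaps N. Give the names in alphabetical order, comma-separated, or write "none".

K

Target N = [t=7, t=224].
Intermediaries M with M overlaps N: J.
Via J — items with X overlapped-by J: K.
Union: K.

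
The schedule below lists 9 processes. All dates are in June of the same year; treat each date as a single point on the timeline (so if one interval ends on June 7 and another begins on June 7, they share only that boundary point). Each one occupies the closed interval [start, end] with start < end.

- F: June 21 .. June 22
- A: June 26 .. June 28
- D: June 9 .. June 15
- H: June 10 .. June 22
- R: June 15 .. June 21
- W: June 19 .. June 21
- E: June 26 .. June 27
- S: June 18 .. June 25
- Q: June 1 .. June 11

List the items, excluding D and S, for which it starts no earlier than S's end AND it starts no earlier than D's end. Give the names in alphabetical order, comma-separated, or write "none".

A, E

Conditions: its start is no earlier than S's end (X.start >= June 25) AND its start is no earlier than D's end (X.start >= June 15).
A: start June 26 >= June 25? ✓; start June 26 >= June 15? ✓ → yes.
E: start June 26 >= June 25? ✓; start June 26 >= June 15? ✓ → yes.
F: start June 21 >= June 25? ✗; start June 21 >= June 15? ✓ → no.
H: start June 10 >= June 25? ✗; start June 10 >= June 15? ✗ → no.
Q: start June 1 >= June 25? ✗; start June 1 >= June 15? ✗ → no.
R: start June 15 >= June 25? ✗; start June 15 >= June 15? ✓ → no.
W: start June 19 >= June 25? ✗; start June 19 >= June 15? ✓ → no.
Result: A, E.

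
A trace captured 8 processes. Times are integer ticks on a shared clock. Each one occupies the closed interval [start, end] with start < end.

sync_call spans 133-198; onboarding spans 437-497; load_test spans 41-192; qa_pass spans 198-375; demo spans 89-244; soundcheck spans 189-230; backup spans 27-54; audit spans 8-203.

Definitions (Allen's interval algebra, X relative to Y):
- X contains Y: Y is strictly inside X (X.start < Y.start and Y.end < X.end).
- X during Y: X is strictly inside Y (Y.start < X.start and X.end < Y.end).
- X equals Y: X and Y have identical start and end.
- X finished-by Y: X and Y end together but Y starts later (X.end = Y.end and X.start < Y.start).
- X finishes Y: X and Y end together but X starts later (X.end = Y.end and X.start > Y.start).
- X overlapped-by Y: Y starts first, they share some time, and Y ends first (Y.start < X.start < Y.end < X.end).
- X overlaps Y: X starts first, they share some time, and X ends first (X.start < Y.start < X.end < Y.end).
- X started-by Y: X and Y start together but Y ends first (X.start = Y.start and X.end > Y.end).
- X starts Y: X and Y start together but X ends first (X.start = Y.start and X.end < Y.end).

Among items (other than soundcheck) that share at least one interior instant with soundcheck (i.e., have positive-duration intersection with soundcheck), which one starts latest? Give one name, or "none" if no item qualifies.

Target soundcheck = [189, 230].
audit [8, 203] → overlaps → candidate.
backup [27, 54] → before → excluded.
demo [89, 244] → contains → candidate.
load_test [41, 192] → overlaps → candidate.
onboarding [437, 497] → after → excluded.
qa_pass [198, 375] → overlapped-by → candidate.
sync_call [133, 198] → overlaps → candidate.
Among candidates, latest start is 198 → qa_pass.

qa_pass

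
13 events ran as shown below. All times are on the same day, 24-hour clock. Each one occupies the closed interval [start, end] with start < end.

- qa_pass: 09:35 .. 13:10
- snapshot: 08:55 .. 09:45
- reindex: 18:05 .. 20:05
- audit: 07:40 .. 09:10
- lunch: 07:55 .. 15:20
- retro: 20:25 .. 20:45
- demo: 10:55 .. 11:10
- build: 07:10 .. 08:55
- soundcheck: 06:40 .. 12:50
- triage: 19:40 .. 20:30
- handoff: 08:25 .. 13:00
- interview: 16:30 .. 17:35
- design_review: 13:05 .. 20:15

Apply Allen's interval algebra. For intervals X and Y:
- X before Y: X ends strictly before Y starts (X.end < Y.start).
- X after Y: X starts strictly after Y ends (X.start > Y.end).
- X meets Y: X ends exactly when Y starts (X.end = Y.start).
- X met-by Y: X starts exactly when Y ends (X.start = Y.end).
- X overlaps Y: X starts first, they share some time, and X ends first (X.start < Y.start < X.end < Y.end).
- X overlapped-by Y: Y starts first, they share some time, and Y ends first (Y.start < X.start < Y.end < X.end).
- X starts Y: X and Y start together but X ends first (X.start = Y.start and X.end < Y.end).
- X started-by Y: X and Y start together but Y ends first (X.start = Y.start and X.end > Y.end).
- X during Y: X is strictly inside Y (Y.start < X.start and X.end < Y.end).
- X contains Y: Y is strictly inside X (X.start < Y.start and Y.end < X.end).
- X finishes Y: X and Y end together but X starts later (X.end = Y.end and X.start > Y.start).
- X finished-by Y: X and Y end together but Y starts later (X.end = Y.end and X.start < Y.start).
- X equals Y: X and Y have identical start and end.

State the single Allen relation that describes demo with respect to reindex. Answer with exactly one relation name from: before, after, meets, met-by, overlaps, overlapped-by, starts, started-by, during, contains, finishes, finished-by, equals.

before

demo = [10:55, 11:10]; reindex = [18:05, 20:05].
Compare endpoints: demo.start < reindex.start, demo.start < reindex.end, demo.end < reindex.start, demo.end < reindex.end.
That pattern is 'before'.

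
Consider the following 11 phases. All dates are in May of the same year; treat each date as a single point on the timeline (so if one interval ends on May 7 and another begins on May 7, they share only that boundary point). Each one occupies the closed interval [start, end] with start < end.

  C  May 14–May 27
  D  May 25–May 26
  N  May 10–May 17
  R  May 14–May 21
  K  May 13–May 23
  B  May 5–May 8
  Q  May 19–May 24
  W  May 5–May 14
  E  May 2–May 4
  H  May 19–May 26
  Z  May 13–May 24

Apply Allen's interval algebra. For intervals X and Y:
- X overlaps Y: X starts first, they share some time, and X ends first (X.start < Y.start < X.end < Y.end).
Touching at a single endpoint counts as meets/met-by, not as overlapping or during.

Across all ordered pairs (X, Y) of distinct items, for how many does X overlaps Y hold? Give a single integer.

Checking all 110 ordered pairs for relation 'overlaps'; matching pairs in alphabetical order:
(K, C): K overlaps C ✓
(K, H): K overlaps H ✓
(K, Q): K overlaps Q ✓
(N, C): N overlaps C ✓
(N, K): N overlaps K ✓
(N, R): N overlaps R ✓
(N, Z): N overlaps Z ✓
(R, H): R overlaps H ✓
(R, Q): R overlaps Q ✓
(W, K): W overlaps K ✓
(W, N): W overlaps N ✓
(W, Z): W overlaps Z ✓
(Z, C): Z overlaps C ✓
(Z, H): Z overlaps H ✓
Count: 14.

14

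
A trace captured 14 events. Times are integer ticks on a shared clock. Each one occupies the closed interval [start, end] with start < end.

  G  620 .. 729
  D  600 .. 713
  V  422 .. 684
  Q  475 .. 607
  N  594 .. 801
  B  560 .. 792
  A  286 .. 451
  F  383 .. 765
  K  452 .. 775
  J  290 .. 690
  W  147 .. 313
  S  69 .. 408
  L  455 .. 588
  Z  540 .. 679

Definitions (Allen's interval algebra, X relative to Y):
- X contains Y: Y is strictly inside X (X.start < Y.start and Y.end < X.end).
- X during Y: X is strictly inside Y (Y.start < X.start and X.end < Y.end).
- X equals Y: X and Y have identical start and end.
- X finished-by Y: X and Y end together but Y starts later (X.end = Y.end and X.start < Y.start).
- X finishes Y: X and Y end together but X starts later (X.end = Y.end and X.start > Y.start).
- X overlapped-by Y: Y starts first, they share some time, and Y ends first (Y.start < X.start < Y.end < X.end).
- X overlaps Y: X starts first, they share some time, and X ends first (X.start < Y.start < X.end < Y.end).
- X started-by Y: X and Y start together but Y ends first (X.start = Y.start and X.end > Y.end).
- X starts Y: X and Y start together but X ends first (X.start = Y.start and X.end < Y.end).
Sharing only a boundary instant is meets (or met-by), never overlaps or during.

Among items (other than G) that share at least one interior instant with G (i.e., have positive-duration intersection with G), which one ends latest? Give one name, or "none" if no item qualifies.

Target G = [620, 729].
A [286, 451] → before → excluded.
B [560, 792] → contains → candidate.
D [600, 713] → overlaps → candidate.
F [383, 765] → contains → candidate.
J [290, 690] → overlaps → candidate.
K [452, 775] → contains → candidate.
L [455, 588] → before → excluded.
N [594, 801] → contains → candidate.
Q [475, 607] → before → excluded.
S [69, 408] → before → excluded.
V [422, 684] → overlaps → candidate.
W [147, 313] → before → excluded.
Z [540, 679] → overlaps → candidate.
Among candidates, latest end is 801 → N.

N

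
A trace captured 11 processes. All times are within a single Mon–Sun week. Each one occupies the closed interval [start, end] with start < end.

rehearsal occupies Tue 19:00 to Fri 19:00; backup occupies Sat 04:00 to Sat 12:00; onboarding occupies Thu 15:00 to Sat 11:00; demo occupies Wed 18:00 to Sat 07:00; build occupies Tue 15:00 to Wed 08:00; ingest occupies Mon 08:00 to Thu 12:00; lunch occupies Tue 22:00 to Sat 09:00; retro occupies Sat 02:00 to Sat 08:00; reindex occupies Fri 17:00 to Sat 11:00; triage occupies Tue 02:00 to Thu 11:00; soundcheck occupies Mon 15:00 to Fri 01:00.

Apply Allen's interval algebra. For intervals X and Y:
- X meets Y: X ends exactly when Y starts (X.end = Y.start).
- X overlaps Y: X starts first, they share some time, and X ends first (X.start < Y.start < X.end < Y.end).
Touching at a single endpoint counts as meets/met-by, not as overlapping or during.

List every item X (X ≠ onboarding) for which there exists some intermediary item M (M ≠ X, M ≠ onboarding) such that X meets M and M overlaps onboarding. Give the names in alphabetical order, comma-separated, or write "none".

Target onboarding = [Thu 15:00, Sat 11:00].
Intermediaries M with M overlaps onboarding: demo, lunch, rehearsal, soundcheck.
Via demo — items with X meets demo: none.
Via lunch — items with X meets lunch: none.
Via rehearsal — items with X meets rehearsal: none.
Via soundcheck — items with X meets soundcheck: none.
Union: none.

none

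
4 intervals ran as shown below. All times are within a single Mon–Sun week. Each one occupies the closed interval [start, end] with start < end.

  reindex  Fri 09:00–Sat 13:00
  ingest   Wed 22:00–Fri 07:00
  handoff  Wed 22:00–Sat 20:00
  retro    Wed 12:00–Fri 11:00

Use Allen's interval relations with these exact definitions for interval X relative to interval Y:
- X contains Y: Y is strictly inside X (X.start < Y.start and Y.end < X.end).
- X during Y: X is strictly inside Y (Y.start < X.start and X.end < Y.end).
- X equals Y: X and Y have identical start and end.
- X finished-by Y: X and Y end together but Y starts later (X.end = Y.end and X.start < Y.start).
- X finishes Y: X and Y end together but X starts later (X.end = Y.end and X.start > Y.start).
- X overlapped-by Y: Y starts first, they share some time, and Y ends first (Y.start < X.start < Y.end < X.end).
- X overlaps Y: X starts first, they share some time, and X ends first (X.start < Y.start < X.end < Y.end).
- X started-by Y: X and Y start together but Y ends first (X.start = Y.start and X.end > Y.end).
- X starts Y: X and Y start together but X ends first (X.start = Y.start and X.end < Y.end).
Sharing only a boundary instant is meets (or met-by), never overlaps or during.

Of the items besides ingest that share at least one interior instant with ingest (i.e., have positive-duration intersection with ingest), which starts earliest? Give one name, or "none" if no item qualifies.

retro

Target ingest = [Wed 22:00, Fri 07:00].
handoff [Wed 22:00, Sat 20:00] → started-by → candidate.
reindex [Fri 09:00, Sat 13:00] → after → excluded.
retro [Wed 12:00, Fri 11:00] → contains → candidate.
Among candidates, earliest start is Wed 12:00 → retro.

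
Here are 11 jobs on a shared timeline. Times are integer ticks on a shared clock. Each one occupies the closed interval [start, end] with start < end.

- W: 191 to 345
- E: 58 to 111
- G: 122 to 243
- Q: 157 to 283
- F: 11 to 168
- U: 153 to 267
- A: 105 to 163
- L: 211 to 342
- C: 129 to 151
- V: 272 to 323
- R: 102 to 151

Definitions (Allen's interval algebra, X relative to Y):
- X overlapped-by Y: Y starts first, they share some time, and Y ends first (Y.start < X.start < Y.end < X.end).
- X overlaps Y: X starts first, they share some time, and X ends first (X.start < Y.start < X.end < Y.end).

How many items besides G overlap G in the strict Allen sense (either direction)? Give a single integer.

7

Target G = [122, 243].
A [105, 163] → overlaps → counts.
C [129, 151] → during → no.
E [58, 111] → before → no.
F [11, 168] → overlaps → counts.
L [211, 342] → overlapped-by → counts.
Q [157, 283] → overlapped-by → counts.
R [102, 151] → overlaps → counts.
U [153, 267] → overlapped-by → counts.
V [272, 323] → after → no.
W [191, 345] → overlapped-by → counts.
Total: 7.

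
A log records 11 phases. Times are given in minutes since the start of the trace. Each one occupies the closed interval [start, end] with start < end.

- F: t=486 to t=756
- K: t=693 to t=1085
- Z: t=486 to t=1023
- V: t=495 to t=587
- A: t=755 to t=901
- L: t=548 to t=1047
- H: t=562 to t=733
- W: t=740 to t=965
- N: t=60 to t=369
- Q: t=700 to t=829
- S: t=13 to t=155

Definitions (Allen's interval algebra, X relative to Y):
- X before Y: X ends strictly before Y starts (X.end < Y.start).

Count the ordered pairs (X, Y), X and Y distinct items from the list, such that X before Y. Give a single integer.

Checking all 110 ordered pairs for relation 'before'; matching pairs in alphabetical order:
(H, A): H before A ✓
(H, W): H before W ✓
(N, A): N before A ✓
(N, F): N before F ✓
(N, H): N before H ✓
(N, K): N before K ✓
(N, L): N before L ✓
(N, Q): N before Q ✓
(N, V): N before V ✓
(N, W): N before W ✓
(N, Z): N before Z ✓
(S, A): S before A ✓
(S, F): S before F ✓
(S, H): S before H ✓
(S, K): S before K ✓
(S, L): S before L ✓
(S, Q): S before Q ✓
(S, V): S before V ✓
(S, W): S before W ✓
(S, Z): S before Z ✓
(V, A): V before A ✓
(V, K): V before K ✓
(V, Q): V before Q ✓
(V, W): V before W ✓
Count: 24.

24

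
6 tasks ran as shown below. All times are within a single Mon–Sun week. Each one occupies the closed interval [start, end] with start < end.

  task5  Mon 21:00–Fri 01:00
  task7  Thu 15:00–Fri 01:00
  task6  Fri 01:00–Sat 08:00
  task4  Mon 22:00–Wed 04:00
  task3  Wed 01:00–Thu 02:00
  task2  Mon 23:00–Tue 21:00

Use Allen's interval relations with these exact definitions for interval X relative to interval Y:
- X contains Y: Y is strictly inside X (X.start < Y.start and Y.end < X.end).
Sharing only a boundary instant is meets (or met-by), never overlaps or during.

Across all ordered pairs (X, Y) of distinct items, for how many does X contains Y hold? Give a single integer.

Checking all 30 ordered pairs for relation 'contains'; matching pairs in alphabetical order:
(task4, task2): task4 contains task2 ✓
(task5, task2): task5 contains task2 ✓
(task5, task3): task5 contains task3 ✓
(task5, task4): task5 contains task4 ✓
Count: 4.

4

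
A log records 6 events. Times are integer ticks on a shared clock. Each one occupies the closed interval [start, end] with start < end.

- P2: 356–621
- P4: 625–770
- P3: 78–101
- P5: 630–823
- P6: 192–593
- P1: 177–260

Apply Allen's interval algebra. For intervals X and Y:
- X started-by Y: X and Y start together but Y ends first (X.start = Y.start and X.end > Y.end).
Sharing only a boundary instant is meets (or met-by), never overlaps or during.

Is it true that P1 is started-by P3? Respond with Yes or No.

P1 = [177, 260], P3 = [78, 101].
Actual relation of P1 to P3: after.
Asked whether 'started-by' holds → No.

No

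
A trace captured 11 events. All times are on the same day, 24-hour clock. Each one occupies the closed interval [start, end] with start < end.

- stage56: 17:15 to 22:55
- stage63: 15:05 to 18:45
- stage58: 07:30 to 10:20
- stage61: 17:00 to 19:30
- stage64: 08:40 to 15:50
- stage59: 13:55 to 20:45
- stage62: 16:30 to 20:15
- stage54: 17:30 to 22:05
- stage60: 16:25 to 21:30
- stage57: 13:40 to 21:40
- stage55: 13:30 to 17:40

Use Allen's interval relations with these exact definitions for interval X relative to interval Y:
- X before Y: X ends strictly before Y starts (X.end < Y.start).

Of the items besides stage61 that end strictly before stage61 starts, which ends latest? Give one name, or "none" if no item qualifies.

stage64

Target stage61 = [17:00, 19:30].
stage54 [17:30, 22:05] → overlapped-by → excluded.
stage55 [13:30, 17:40] → overlaps → excluded.
stage56 [17:15, 22:55] → overlapped-by → excluded.
stage57 [13:40, 21:40] → contains → excluded.
stage58 [07:30, 10:20] → before → candidate.
stage59 [13:55, 20:45] → contains → excluded.
stage60 [16:25, 21:30] → contains → excluded.
stage62 [16:30, 20:15] → contains → excluded.
stage63 [15:05, 18:45] → overlaps → excluded.
stage64 [08:40, 15:50] → before → candidate.
Among candidates, latest end is 15:50 → stage64.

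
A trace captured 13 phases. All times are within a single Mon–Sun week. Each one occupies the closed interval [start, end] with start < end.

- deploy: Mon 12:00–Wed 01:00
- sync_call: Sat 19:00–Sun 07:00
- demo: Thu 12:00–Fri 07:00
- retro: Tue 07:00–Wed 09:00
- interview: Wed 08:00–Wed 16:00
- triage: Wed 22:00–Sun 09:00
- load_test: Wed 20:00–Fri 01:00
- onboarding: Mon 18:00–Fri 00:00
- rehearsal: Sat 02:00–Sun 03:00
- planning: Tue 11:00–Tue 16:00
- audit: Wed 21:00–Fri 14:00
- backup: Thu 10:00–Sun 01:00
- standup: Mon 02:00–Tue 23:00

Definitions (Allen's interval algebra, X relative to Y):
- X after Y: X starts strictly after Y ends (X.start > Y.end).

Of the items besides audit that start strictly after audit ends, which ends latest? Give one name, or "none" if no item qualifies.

Target audit = [Wed 21:00, Fri 14:00].
backup [Thu 10:00, Sun 01:00] → overlapped-by → excluded.
demo [Thu 12:00, Fri 07:00] → during → excluded.
deploy [Mon 12:00, Wed 01:00] → before → excluded.
interview [Wed 08:00, Wed 16:00] → before → excluded.
load_test [Wed 20:00, Fri 01:00] → overlaps → excluded.
onboarding [Mon 18:00, Fri 00:00] → overlaps → excluded.
planning [Tue 11:00, Tue 16:00] → before → excluded.
rehearsal [Sat 02:00, Sun 03:00] → after → candidate.
retro [Tue 07:00, Wed 09:00] → before → excluded.
standup [Mon 02:00, Tue 23:00] → before → excluded.
sync_call [Sat 19:00, Sun 07:00] → after → candidate.
triage [Wed 22:00, Sun 09:00] → overlapped-by → excluded.
Among candidates, latest end is Sun 07:00 → sync_call.

sync_call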